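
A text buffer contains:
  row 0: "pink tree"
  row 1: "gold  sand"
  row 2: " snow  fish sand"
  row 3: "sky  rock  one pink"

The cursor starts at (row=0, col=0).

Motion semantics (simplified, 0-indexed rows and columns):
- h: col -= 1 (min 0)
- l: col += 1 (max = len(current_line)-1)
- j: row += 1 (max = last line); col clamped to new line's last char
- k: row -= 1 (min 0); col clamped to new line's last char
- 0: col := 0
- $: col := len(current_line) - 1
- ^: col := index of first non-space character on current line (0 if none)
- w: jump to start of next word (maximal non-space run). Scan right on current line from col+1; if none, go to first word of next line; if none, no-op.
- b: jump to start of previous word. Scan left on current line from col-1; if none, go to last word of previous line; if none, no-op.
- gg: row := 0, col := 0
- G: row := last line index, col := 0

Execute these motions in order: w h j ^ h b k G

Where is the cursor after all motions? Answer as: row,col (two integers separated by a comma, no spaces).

After 1 (w): row=0 col=5 char='t'
After 2 (h): row=0 col=4 char='_'
After 3 (j): row=1 col=4 char='_'
After 4 (^): row=1 col=0 char='g'
After 5 (h): row=1 col=0 char='g'
After 6 (b): row=0 col=5 char='t'
After 7 (k): row=0 col=5 char='t'
After 8 (G): row=3 col=0 char='s'

Answer: 3,0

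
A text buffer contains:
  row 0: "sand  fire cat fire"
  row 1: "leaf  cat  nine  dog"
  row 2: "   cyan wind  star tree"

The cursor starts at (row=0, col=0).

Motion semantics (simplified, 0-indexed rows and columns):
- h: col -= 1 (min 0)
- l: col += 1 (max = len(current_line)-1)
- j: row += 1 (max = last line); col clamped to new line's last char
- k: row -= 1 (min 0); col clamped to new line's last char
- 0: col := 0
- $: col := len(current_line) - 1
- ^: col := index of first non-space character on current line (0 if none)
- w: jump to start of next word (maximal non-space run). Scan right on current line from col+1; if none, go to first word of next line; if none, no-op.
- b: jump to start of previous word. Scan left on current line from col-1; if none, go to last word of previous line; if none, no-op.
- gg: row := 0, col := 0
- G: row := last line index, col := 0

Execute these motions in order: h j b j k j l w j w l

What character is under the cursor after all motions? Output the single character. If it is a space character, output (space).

After 1 (h): row=0 col=0 char='s'
After 2 (j): row=1 col=0 char='l'
After 3 (b): row=0 col=15 char='f'
After 4 (j): row=1 col=15 char='_'
After 5 (k): row=0 col=15 char='f'
After 6 (j): row=1 col=15 char='_'
After 7 (l): row=1 col=16 char='_'
After 8 (w): row=1 col=17 char='d'
After 9 (j): row=2 col=17 char='r'
After 10 (w): row=2 col=19 char='t'
After 11 (l): row=2 col=20 char='r'

Answer: r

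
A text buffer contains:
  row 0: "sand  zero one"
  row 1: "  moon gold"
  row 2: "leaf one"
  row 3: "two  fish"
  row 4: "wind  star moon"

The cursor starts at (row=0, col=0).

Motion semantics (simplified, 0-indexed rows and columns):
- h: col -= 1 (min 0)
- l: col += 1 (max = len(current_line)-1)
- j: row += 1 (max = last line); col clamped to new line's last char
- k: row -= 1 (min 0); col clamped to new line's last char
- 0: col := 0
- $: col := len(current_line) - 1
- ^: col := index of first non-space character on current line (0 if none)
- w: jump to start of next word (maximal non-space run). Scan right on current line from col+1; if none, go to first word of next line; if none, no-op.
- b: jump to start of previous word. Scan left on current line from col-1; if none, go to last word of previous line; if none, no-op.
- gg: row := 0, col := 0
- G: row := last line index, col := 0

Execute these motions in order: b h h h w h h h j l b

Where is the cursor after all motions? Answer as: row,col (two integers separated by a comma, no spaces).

After 1 (b): row=0 col=0 char='s'
After 2 (h): row=0 col=0 char='s'
After 3 (h): row=0 col=0 char='s'
After 4 (h): row=0 col=0 char='s'
After 5 (w): row=0 col=6 char='z'
After 6 (h): row=0 col=5 char='_'
After 7 (h): row=0 col=4 char='_'
After 8 (h): row=0 col=3 char='d'
After 9 (j): row=1 col=3 char='o'
After 10 (l): row=1 col=4 char='o'
After 11 (b): row=1 col=2 char='m'

Answer: 1,2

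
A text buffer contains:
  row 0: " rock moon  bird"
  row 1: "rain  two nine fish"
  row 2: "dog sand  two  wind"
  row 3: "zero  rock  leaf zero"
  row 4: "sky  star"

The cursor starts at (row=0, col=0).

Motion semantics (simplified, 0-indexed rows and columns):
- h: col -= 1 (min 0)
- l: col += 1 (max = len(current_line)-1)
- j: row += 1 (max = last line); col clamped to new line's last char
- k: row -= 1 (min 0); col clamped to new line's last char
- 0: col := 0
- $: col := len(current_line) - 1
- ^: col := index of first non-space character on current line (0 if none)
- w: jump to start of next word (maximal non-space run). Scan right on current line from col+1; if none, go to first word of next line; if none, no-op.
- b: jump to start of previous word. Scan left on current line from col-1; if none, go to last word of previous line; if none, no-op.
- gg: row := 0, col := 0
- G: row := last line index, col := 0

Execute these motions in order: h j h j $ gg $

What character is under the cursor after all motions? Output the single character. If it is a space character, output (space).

After 1 (h): row=0 col=0 char='_'
After 2 (j): row=1 col=0 char='r'
After 3 (h): row=1 col=0 char='r'
After 4 (j): row=2 col=0 char='d'
After 5 ($): row=2 col=18 char='d'
After 6 (gg): row=0 col=0 char='_'
After 7 ($): row=0 col=15 char='d'

Answer: d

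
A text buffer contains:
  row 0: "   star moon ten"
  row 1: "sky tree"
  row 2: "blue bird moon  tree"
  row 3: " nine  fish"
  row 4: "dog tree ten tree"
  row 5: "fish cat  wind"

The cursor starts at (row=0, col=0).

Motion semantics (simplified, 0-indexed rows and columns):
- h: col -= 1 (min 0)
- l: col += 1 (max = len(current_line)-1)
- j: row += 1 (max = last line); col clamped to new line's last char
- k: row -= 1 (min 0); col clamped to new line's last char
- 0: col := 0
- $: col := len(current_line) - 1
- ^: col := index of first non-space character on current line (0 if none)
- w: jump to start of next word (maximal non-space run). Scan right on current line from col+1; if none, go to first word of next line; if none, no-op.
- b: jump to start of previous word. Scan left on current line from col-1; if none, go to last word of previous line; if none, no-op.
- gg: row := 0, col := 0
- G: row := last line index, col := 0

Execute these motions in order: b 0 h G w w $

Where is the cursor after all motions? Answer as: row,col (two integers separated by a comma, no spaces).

After 1 (b): row=0 col=0 char='_'
After 2 (0): row=0 col=0 char='_'
After 3 (h): row=0 col=0 char='_'
After 4 (G): row=5 col=0 char='f'
After 5 (w): row=5 col=5 char='c'
After 6 (w): row=5 col=10 char='w'
After 7 ($): row=5 col=13 char='d'

Answer: 5,13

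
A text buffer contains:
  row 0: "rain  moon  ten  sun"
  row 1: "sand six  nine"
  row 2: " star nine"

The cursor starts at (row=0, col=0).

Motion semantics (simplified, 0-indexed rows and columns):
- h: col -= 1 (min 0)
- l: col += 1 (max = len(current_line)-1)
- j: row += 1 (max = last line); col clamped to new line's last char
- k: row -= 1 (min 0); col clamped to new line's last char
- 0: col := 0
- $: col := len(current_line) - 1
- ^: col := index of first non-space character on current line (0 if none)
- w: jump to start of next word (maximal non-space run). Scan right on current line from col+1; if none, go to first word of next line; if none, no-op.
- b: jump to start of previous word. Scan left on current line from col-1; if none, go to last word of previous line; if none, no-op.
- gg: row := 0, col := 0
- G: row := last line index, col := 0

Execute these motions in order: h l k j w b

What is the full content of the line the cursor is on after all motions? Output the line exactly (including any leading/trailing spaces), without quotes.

After 1 (h): row=0 col=0 char='r'
After 2 (l): row=0 col=1 char='a'
After 3 (k): row=0 col=1 char='a'
After 4 (j): row=1 col=1 char='a'
After 5 (w): row=1 col=5 char='s'
After 6 (b): row=1 col=0 char='s'

Answer: sand six  nine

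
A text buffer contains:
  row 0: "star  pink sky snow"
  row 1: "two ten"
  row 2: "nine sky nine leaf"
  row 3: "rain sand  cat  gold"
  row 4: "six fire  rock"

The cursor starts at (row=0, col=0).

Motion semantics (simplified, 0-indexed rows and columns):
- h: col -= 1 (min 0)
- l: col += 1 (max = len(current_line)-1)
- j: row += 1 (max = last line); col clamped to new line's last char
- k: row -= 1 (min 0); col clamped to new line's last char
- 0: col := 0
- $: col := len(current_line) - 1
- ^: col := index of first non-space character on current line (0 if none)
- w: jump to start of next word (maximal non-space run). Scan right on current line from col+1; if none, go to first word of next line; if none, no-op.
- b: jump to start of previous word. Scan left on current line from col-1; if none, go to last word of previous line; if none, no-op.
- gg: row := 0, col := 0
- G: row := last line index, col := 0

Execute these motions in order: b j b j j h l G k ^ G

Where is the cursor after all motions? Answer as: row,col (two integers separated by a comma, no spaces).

Answer: 4,0

Derivation:
After 1 (b): row=0 col=0 char='s'
After 2 (j): row=1 col=0 char='t'
After 3 (b): row=0 col=15 char='s'
After 4 (j): row=1 col=6 char='n'
After 5 (j): row=2 col=6 char='k'
After 6 (h): row=2 col=5 char='s'
After 7 (l): row=2 col=6 char='k'
After 8 (G): row=4 col=0 char='s'
After 9 (k): row=3 col=0 char='r'
After 10 (^): row=3 col=0 char='r'
After 11 (G): row=4 col=0 char='s'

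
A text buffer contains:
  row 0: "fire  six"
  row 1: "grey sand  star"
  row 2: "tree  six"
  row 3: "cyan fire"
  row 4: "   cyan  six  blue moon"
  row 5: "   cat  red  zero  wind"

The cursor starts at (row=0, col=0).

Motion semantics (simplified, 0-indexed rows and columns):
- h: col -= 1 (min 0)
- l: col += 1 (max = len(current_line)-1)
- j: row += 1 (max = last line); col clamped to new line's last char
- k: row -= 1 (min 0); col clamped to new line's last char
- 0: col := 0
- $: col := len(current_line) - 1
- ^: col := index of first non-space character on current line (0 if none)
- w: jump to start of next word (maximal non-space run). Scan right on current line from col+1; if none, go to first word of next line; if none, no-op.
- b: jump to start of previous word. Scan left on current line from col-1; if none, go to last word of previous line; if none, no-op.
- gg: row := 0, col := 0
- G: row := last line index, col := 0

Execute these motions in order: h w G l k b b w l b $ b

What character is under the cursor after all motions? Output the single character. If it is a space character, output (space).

After 1 (h): row=0 col=0 char='f'
After 2 (w): row=0 col=6 char='s'
After 3 (G): row=5 col=0 char='_'
After 4 (l): row=5 col=1 char='_'
After 5 (k): row=4 col=1 char='_'
After 6 (b): row=3 col=5 char='f'
After 7 (b): row=3 col=0 char='c'
After 8 (w): row=3 col=5 char='f'
After 9 (l): row=3 col=6 char='i'
After 10 (b): row=3 col=5 char='f'
After 11 ($): row=3 col=8 char='e'
After 12 (b): row=3 col=5 char='f'

Answer: f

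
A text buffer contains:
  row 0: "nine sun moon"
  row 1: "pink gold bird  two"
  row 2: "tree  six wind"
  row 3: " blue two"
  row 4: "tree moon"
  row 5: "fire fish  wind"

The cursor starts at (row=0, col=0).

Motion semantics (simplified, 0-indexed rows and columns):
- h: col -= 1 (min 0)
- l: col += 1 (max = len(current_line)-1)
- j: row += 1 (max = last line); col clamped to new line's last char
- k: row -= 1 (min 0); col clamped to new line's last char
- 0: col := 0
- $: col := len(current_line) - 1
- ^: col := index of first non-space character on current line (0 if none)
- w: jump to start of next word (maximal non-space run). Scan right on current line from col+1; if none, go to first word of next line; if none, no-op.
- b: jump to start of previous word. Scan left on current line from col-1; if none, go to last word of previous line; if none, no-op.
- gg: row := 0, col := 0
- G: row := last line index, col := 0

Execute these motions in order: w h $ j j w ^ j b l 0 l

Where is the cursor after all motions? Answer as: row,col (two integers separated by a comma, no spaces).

Answer: 4,1

Derivation:
After 1 (w): row=0 col=5 char='s'
After 2 (h): row=0 col=4 char='_'
After 3 ($): row=0 col=12 char='n'
After 4 (j): row=1 col=12 char='r'
After 5 (j): row=2 col=12 char='n'
After 6 (w): row=3 col=1 char='b'
After 7 (^): row=3 col=1 char='b'
After 8 (j): row=4 col=1 char='r'
After 9 (b): row=4 col=0 char='t'
After 10 (l): row=4 col=1 char='r'
After 11 (0): row=4 col=0 char='t'
After 12 (l): row=4 col=1 char='r'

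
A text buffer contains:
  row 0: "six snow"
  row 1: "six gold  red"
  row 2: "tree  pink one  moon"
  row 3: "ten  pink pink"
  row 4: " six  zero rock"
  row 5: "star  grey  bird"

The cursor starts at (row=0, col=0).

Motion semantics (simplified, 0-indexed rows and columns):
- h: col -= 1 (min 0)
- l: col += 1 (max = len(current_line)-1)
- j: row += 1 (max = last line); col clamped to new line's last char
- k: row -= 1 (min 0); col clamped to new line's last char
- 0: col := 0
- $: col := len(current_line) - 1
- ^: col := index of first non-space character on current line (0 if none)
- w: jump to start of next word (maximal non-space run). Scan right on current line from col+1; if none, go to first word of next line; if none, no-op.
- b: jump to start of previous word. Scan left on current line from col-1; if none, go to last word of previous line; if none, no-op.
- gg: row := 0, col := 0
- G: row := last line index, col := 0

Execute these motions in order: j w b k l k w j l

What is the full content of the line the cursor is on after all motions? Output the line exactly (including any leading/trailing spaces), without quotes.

Answer: six gold  red

Derivation:
After 1 (j): row=1 col=0 char='s'
After 2 (w): row=1 col=4 char='g'
After 3 (b): row=1 col=0 char='s'
After 4 (k): row=0 col=0 char='s'
After 5 (l): row=0 col=1 char='i'
After 6 (k): row=0 col=1 char='i'
After 7 (w): row=0 col=4 char='s'
After 8 (j): row=1 col=4 char='g'
After 9 (l): row=1 col=5 char='o'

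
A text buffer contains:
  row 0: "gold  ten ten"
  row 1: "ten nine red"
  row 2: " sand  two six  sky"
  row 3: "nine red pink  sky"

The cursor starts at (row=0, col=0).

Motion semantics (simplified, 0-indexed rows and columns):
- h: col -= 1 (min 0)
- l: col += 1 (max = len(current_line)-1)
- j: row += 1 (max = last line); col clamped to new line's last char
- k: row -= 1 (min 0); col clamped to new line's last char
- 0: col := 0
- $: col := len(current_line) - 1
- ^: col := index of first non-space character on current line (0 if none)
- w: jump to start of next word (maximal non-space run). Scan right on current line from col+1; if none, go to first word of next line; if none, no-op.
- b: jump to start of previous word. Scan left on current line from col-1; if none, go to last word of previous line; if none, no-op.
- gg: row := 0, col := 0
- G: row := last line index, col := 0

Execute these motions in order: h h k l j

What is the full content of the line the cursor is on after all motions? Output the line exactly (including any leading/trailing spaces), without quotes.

After 1 (h): row=0 col=0 char='g'
After 2 (h): row=0 col=0 char='g'
After 3 (k): row=0 col=0 char='g'
After 4 (l): row=0 col=1 char='o'
After 5 (j): row=1 col=1 char='e'

Answer: ten nine red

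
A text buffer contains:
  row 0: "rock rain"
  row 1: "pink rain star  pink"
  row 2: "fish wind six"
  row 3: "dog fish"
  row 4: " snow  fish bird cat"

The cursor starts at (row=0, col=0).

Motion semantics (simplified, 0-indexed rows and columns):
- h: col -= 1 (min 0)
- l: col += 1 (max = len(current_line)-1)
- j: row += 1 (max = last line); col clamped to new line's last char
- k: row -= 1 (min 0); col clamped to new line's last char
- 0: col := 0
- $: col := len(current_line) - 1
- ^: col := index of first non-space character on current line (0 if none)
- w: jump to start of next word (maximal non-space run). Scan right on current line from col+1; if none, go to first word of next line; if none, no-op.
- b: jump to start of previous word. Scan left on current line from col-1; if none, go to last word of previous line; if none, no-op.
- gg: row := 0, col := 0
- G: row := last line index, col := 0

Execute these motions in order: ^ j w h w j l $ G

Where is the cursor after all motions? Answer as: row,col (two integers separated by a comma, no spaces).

Answer: 4,0

Derivation:
After 1 (^): row=0 col=0 char='r'
After 2 (j): row=1 col=0 char='p'
After 3 (w): row=1 col=5 char='r'
After 4 (h): row=1 col=4 char='_'
After 5 (w): row=1 col=5 char='r'
After 6 (j): row=2 col=5 char='w'
After 7 (l): row=2 col=6 char='i'
After 8 ($): row=2 col=12 char='x'
After 9 (G): row=4 col=0 char='_'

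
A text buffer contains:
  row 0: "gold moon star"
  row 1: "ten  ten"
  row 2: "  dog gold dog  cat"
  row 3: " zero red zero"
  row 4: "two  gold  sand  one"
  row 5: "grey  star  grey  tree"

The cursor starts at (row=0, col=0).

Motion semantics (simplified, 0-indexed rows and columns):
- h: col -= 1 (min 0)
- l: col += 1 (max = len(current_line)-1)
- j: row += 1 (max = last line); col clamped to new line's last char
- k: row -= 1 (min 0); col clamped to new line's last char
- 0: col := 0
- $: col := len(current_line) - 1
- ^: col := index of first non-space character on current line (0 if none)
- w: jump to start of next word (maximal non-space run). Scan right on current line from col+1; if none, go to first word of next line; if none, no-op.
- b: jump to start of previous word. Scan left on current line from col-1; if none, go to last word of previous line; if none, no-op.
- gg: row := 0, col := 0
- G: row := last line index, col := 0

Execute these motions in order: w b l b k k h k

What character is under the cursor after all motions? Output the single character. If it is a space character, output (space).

Answer: g

Derivation:
After 1 (w): row=0 col=5 char='m'
After 2 (b): row=0 col=0 char='g'
After 3 (l): row=0 col=1 char='o'
After 4 (b): row=0 col=0 char='g'
After 5 (k): row=0 col=0 char='g'
After 6 (k): row=0 col=0 char='g'
After 7 (h): row=0 col=0 char='g'
After 8 (k): row=0 col=0 char='g'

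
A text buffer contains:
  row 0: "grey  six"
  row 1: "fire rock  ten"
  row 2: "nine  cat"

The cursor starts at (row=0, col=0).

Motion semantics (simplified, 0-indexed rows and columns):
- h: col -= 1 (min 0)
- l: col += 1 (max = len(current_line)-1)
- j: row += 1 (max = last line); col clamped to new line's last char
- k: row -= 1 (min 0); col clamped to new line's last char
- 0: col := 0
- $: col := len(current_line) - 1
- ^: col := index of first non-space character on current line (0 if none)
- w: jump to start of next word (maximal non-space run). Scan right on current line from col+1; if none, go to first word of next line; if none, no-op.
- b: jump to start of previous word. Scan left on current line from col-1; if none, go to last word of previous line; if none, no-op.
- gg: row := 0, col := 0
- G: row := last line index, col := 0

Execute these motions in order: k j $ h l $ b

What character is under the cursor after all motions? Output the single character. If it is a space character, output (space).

Answer: t

Derivation:
After 1 (k): row=0 col=0 char='g'
After 2 (j): row=1 col=0 char='f'
After 3 ($): row=1 col=13 char='n'
After 4 (h): row=1 col=12 char='e'
After 5 (l): row=1 col=13 char='n'
After 6 ($): row=1 col=13 char='n'
After 7 (b): row=1 col=11 char='t'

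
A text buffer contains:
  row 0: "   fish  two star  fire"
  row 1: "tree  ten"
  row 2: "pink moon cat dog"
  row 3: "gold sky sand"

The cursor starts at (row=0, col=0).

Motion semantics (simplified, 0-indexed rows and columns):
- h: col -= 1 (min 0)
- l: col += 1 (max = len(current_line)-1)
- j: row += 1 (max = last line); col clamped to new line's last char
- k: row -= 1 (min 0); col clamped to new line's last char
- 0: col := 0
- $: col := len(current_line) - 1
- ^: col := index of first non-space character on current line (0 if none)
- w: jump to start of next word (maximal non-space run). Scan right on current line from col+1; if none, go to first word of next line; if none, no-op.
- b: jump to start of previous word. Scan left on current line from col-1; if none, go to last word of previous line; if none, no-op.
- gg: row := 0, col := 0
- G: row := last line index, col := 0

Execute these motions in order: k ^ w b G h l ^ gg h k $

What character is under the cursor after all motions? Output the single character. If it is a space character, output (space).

After 1 (k): row=0 col=0 char='_'
After 2 (^): row=0 col=3 char='f'
After 3 (w): row=0 col=9 char='t'
After 4 (b): row=0 col=3 char='f'
After 5 (G): row=3 col=0 char='g'
After 6 (h): row=3 col=0 char='g'
After 7 (l): row=3 col=1 char='o'
After 8 (^): row=3 col=0 char='g'
After 9 (gg): row=0 col=0 char='_'
After 10 (h): row=0 col=0 char='_'
After 11 (k): row=0 col=0 char='_'
After 12 ($): row=0 col=22 char='e'

Answer: e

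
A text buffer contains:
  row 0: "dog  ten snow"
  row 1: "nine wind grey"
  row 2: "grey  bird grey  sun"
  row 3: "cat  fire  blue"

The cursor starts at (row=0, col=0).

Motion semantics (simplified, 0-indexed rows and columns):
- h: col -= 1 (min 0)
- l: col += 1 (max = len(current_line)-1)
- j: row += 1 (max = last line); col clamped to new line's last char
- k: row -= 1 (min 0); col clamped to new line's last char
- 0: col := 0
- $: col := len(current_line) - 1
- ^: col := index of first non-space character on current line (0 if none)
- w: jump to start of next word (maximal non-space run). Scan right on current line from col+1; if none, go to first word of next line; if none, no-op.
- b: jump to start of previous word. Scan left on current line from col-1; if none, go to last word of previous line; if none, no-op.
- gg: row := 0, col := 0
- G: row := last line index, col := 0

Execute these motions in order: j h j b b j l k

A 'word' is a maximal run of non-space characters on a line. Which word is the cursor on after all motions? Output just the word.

Answer: wind

Derivation:
After 1 (j): row=1 col=0 char='n'
After 2 (h): row=1 col=0 char='n'
After 3 (j): row=2 col=0 char='g'
After 4 (b): row=1 col=10 char='g'
After 5 (b): row=1 col=5 char='w'
After 6 (j): row=2 col=5 char='_'
After 7 (l): row=2 col=6 char='b'
After 8 (k): row=1 col=6 char='i'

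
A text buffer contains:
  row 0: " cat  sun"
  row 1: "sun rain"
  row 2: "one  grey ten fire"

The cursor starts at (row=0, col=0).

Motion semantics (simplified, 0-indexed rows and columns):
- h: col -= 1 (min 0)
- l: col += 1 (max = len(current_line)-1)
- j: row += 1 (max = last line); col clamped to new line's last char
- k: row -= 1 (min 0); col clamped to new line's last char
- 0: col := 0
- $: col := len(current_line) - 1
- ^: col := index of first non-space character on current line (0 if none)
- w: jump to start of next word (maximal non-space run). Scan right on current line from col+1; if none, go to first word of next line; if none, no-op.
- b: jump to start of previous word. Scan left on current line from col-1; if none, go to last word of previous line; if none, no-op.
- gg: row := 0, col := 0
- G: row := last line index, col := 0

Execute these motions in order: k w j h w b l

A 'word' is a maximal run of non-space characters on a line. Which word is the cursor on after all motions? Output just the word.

Answer: sun

Derivation:
After 1 (k): row=0 col=0 char='_'
After 2 (w): row=0 col=1 char='c'
After 3 (j): row=1 col=1 char='u'
After 4 (h): row=1 col=0 char='s'
After 5 (w): row=1 col=4 char='r'
After 6 (b): row=1 col=0 char='s'
After 7 (l): row=1 col=1 char='u'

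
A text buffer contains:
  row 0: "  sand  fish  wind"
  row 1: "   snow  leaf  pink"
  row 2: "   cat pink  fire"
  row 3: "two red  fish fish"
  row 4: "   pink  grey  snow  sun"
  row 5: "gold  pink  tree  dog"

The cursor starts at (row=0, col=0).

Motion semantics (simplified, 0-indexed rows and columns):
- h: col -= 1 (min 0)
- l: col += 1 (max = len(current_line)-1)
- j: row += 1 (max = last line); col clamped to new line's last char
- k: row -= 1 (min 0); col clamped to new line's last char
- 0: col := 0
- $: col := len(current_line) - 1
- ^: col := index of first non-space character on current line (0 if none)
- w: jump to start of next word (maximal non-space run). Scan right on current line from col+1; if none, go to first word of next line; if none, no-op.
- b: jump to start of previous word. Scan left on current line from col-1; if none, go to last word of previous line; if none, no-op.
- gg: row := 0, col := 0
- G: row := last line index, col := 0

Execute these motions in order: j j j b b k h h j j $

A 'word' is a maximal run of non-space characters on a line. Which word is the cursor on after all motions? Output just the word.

After 1 (j): row=1 col=0 char='_'
After 2 (j): row=2 col=0 char='_'
After 3 (j): row=3 col=0 char='t'
After 4 (b): row=2 col=13 char='f'
After 5 (b): row=2 col=7 char='p'
After 6 (k): row=1 col=7 char='_'
After 7 (h): row=1 col=6 char='w'
After 8 (h): row=1 col=5 char='o'
After 9 (j): row=2 col=5 char='t'
After 10 (j): row=3 col=5 char='e'
After 11 ($): row=3 col=17 char='h'

Answer: fish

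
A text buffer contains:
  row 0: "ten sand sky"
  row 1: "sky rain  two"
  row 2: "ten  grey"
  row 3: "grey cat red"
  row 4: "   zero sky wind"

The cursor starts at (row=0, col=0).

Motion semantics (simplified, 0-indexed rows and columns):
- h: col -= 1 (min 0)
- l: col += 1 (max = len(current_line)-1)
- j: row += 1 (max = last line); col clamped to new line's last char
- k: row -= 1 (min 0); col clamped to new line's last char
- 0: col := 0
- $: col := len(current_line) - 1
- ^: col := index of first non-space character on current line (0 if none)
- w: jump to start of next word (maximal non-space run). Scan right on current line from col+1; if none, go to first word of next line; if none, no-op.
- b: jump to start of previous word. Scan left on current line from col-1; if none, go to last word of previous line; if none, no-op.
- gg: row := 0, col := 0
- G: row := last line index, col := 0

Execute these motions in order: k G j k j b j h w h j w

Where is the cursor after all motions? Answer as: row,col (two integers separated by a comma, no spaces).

Answer: 4,12

Derivation:
After 1 (k): row=0 col=0 char='t'
After 2 (G): row=4 col=0 char='_'
After 3 (j): row=4 col=0 char='_'
After 4 (k): row=3 col=0 char='g'
After 5 (j): row=4 col=0 char='_'
After 6 (b): row=3 col=9 char='r'
After 7 (j): row=4 col=9 char='k'
After 8 (h): row=4 col=8 char='s'
After 9 (w): row=4 col=12 char='w'
After 10 (h): row=4 col=11 char='_'
After 11 (j): row=4 col=11 char='_'
After 12 (w): row=4 col=12 char='w'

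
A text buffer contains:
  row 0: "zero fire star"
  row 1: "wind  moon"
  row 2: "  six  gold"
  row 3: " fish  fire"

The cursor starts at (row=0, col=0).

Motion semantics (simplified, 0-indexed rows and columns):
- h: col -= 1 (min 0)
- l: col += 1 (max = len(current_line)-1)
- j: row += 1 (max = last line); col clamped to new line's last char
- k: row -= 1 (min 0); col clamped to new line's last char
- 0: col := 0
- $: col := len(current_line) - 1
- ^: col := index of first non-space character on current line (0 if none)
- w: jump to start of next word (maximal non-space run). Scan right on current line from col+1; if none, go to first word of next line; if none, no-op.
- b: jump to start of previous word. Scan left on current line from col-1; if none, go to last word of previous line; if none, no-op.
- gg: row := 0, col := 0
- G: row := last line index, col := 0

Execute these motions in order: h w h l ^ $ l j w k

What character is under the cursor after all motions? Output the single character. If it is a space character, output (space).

Answer: n

Derivation:
After 1 (h): row=0 col=0 char='z'
After 2 (w): row=0 col=5 char='f'
After 3 (h): row=0 col=4 char='_'
After 4 (l): row=0 col=5 char='f'
After 5 (^): row=0 col=0 char='z'
After 6 ($): row=0 col=13 char='r'
After 7 (l): row=0 col=13 char='r'
After 8 (j): row=1 col=9 char='n'
After 9 (w): row=2 col=2 char='s'
After 10 (k): row=1 col=2 char='n'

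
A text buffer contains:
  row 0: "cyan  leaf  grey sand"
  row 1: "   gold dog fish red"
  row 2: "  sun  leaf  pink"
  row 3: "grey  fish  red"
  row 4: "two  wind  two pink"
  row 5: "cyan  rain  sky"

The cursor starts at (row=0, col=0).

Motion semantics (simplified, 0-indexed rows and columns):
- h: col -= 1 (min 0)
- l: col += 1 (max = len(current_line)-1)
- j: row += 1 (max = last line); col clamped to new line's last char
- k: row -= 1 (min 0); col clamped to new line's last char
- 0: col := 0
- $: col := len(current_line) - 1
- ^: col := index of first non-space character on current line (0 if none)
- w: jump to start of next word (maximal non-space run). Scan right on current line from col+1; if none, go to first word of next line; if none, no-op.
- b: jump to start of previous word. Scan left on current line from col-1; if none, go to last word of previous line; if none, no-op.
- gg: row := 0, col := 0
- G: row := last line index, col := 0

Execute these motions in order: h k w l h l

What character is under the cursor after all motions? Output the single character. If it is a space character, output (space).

Answer: e

Derivation:
After 1 (h): row=0 col=0 char='c'
After 2 (k): row=0 col=0 char='c'
After 3 (w): row=0 col=6 char='l'
After 4 (l): row=0 col=7 char='e'
After 5 (h): row=0 col=6 char='l'
After 6 (l): row=0 col=7 char='e'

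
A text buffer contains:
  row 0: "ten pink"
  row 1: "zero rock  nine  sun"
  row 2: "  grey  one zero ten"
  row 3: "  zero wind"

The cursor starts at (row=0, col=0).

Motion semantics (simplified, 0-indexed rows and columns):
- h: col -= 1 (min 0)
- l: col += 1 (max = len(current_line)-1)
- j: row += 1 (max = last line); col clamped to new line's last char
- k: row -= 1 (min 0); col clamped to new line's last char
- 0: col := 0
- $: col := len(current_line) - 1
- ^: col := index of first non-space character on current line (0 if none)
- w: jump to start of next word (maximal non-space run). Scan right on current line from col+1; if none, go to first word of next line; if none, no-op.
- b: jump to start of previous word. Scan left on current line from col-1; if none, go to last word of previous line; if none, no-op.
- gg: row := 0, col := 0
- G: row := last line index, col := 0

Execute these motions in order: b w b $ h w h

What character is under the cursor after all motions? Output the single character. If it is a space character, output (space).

After 1 (b): row=0 col=0 char='t'
After 2 (w): row=0 col=4 char='p'
After 3 (b): row=0 col=0 char='t'
After 4 ($): row=0 col=7 char='k'
After 5 (h): row=0 col=6 char='n'
After 6 (w): row=1 col=0 char='z'
After 7 (h): row=1 col=0 char='z'

Answer: z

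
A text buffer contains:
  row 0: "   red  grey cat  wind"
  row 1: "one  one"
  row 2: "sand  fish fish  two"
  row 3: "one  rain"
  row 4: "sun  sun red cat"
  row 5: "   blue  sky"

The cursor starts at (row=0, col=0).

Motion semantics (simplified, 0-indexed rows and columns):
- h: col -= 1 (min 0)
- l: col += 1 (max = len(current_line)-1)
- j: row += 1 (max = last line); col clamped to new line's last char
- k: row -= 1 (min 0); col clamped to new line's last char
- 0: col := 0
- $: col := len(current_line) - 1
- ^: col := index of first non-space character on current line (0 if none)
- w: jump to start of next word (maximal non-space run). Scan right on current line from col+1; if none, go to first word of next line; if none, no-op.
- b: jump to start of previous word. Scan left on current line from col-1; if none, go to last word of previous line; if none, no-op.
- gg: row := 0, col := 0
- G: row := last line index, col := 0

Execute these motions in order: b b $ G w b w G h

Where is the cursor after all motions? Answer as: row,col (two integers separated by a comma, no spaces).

Answer: 5,0

Derivation:
After 1 (b): row=0 col=0 char='_'
After 2 (b): row=0 col=0 char='_'
After 3 ($): row=0 col=21 char='d'
After 4 (G): row=5 col=0 char='_'
After 5 (w): row=5 col=3 char='b'
After 6 (b): row=4 col=13 char='c'
After 7 (w): row=5 col=3 char='b'
After 8 (G): row=5 col=0 char='_'
After 9 (h): row=5 col=0 char='_'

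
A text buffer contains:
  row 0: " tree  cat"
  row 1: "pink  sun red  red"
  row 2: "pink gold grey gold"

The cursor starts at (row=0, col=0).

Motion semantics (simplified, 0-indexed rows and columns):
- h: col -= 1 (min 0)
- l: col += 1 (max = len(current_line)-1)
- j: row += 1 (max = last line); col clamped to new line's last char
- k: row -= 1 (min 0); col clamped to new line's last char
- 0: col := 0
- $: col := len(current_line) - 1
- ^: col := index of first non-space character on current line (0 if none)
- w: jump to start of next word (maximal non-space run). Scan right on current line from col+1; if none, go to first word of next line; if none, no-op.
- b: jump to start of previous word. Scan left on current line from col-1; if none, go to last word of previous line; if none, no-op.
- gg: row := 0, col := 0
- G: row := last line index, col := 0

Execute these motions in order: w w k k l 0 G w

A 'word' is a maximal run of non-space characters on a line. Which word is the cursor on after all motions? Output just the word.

Answer: gold

Derivation:
After 1 (w): row=0 col=1 char='t'
After 2 (w): row=0 col=7 char='c'
After 3 (k): row=0 col=7 char='c'
After 4 (k): row=0 col=7 char='c'
After 5 (l): row=0 col=8 char='a'
After 6 (0): row=0 col=0 char='_'
After 7 (G): row=2 col=0 char='p'
After 8 (w): row=2 col=5 char='g'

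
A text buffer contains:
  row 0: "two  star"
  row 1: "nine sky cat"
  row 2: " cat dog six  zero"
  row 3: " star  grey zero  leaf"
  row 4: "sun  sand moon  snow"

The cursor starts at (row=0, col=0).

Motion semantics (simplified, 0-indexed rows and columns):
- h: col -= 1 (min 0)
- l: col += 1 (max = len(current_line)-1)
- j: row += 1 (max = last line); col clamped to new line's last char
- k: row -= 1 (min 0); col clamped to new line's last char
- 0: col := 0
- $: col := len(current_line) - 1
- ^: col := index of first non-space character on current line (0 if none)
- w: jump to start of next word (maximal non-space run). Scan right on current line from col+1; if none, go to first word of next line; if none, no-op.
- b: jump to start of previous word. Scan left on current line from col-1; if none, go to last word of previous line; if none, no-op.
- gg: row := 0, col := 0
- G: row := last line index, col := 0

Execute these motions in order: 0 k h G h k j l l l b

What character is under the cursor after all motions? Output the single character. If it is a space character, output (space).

After 1 (0): row=0 col=0 char='t'
After 2 (k): row=0 col=0 char='t'
After 3 (h): row=0 col=0 char='t'
After 4 (G): row=4 col=0 char='s'
After 5 (h): row=4 col=0 char='s'
After 6 (k): row=3 col=0 char='_'
After 7 (j): row=4 col=0 char='s'
After 8 (l): row=4 col=1 char='u'
After 9 (l): row=4 col=2 char='n'
After 10 (l): row=4 col=3 char='_'
After 11 (b): row=4 col=0 char='s'

Answer: s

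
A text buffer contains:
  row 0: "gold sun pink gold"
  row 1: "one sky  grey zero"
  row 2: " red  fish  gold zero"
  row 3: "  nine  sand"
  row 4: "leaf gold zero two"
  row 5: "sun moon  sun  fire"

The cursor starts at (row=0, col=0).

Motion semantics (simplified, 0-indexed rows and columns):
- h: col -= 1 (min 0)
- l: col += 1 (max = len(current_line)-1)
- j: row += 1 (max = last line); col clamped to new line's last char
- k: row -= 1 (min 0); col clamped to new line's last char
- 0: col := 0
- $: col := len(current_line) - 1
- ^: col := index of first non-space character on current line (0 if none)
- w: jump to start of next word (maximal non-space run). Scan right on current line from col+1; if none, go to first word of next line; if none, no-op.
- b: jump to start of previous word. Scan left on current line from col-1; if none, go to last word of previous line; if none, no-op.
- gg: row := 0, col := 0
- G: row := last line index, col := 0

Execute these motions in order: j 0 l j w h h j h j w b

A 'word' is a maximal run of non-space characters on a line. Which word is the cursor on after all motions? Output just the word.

After 1 (j): row=1 col=0 char='o'
After 2 (0): row=1 col=0 char='o'
After 3 (l): row=1 col=1 char='n'
After 4 (j): row=2 col=1 char='r'
After 5 (w): row=2 col=6 char='f'
After 6 (h): row=2 col=5 char='_'
After 7 (h): row=2 col=4 char='_'
After 8 (j): row=3 col=4 char='n'
After 9 (h): row=3 col=3 char='i'
After 10 (j): row=4 col=3 char='f'
After 11 (w): row=4 col=5 char='g'
After 12 (b): row=4 col=0 char='l'

Answer: leaf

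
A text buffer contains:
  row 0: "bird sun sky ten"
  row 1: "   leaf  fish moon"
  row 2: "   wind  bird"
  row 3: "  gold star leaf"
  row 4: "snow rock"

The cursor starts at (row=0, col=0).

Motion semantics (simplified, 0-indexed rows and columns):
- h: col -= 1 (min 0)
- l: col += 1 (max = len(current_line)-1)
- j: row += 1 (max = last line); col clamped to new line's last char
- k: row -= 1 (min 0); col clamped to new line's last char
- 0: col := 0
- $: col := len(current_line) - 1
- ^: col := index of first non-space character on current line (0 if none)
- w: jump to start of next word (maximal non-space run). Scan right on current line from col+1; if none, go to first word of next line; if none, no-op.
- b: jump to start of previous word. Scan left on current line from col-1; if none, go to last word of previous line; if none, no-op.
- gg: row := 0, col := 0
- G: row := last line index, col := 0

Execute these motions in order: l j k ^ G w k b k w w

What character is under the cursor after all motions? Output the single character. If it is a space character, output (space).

After 1 (l): row=0 col=1 char='i'
After 2 (j): row=1 col=1 char='_'
After 3 (k): row=0 col=1 char='i'
After 4 (^): row=0 col=0 char='b'
After 5 (G): row=4 col=0 char='s'
After 6 (w): row=4 col=5 char='r'
After 7 (k): row=3 col=5 char='d'
After 8 (b): row=3 col=2 char='g'
After 9 (k): row=2 col=2 char='_'
After 10 (w): row=2 col=3 char='w'
After 11 (w): row=2 col=9 char='b'

Answer: b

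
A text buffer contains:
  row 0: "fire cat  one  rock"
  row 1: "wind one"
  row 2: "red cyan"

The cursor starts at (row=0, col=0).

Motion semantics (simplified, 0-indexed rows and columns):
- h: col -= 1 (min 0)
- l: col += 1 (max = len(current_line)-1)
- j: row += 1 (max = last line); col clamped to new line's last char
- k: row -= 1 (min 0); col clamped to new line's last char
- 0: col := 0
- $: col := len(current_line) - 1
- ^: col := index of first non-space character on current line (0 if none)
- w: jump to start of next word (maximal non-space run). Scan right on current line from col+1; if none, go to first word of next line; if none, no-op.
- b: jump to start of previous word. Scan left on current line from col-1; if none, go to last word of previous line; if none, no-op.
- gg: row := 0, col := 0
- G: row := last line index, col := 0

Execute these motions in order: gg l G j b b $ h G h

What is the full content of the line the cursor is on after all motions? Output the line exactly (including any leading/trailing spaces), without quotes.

Answer: red cyan

Derivation:
After 1 (gg): row=0 col=0 char='f'
After 2 (l): row=0 col=1 char='i'
After 3 (G): row=2 col=0 char='r'
After 4 (j): row=2 col=0 char='r'
After 5 (b): row=1 col=5 char='o'
After 6 (b): row=1 col=0 char='w'
After 7 ($): row=1 col=7 char='e'
After 8 (h): row=1 col=6 char='n'
After 9 (G): row=2 col=0 char='r'
After 10 (h): row=2 col=0 char='r'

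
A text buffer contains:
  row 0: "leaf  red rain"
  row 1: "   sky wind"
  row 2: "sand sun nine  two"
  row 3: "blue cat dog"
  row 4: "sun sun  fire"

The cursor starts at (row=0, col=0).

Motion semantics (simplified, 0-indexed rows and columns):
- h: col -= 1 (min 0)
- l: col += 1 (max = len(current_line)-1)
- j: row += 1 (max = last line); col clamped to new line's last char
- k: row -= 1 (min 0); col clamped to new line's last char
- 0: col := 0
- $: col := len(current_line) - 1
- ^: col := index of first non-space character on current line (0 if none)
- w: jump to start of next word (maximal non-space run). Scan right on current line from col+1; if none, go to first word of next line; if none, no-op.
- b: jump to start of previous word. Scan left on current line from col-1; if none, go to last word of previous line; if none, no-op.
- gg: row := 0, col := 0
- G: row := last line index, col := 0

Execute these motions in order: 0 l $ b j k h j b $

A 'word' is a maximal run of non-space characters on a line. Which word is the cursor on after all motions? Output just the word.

After 1 (0): row=0 col=0 char='l'
After 2 (l): row=0 col=1 char='e'
After 3 ($): row=0 col=13 char='n'
After 4 (b): row=0 col=10 char='r'
After 5 (j): row=1 col=10 char='d'
After 6 (k): row=0 col=10 char='r'
After 7 (h): row=0 col=9 char='_'
After 8 (j): row=1 col=9 char='n'
After 9 (b): row=1 col=7 char='w'
After 10 ($): row=1 col=10 char='d'

Answer: wind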